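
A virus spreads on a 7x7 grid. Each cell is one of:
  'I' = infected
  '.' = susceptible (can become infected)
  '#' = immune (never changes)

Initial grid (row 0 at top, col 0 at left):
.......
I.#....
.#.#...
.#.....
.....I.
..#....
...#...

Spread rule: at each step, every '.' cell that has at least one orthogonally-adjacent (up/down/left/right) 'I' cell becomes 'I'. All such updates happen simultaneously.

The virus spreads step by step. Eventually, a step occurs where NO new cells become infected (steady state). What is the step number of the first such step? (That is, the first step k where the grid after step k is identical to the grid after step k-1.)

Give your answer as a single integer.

Step 0 (initial): 2 infected
Step 1: +7 new -> 9 infected
Step 2: +9 new -> 18 infected
Step 3: +10 new -> 28 infected
Step 4: +7 new -> 35 infected
Step 5: +6 new -> 41 infected
Step 6: +1 new -> 42 infected
Step 7: +1 new -> 43 infected
Step 8: +0 new -> 43 infected

Answer: 8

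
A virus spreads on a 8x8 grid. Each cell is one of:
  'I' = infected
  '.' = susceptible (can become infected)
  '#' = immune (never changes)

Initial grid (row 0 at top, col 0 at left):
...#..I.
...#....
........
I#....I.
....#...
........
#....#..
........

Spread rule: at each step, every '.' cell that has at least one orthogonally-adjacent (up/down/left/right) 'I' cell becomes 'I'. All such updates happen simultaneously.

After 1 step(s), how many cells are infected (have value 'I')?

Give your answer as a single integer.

Answer: 12

Derivation:
Step 0 (initial): 3 infected
Step 1: +9 new -> 12 infected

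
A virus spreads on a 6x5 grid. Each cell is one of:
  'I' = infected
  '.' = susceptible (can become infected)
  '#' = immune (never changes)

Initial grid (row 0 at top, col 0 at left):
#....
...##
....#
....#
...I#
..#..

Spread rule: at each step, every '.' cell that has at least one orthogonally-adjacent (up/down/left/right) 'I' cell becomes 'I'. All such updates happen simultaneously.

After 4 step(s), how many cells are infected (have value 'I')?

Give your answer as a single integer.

Step 0 (initial): 1 infected
Step 1: +3 new -> 4 infected
Step 2: +4 new -> 8 infected
Step 3: +4 new -> 12 infected
Step 4: +4 new -> 16 infected

Answer: 16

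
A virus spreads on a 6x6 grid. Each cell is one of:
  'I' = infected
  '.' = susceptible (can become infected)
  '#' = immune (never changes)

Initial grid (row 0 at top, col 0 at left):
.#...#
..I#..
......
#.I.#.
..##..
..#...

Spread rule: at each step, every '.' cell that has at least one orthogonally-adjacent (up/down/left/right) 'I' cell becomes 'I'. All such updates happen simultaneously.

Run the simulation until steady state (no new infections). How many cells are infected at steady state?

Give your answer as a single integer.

Answer: 28

Derivation:
Step 0 (initial): 2 infected
Step 1: +5 new -> 7 infected
Step 2: +5 new -> 12 infected
Step 3: +6 new -> 18 infected
Step 4: +3 new -> 21 infected
Step 5: +2 new -> 23 infected
Step 6: +1 new -> 24 infected
Step 7: +2 new -> 26 infected
Step 8: +1 new -> 27 infected
Step 9: +1 new -> 28 infected
Step 10: +0 new -> 28 infected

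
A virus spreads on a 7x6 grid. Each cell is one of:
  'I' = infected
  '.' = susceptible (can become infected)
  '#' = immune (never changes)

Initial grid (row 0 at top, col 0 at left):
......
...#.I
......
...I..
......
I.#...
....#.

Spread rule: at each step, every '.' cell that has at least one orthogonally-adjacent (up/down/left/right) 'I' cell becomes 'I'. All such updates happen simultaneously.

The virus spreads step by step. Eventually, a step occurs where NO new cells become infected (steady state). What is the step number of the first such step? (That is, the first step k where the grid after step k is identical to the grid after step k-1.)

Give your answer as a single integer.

Step 0 (initial): 3 infected
Step 1: +10 new -> 13 infected
Step 2: +11 new -> 24 infected
Step 3: +8 new -> 32 infected
Step 4: +4 new -> 36 infected
Step 5: +3 new -> 39 infected
Step 6: +0 new -> 39 infected

Answer: 6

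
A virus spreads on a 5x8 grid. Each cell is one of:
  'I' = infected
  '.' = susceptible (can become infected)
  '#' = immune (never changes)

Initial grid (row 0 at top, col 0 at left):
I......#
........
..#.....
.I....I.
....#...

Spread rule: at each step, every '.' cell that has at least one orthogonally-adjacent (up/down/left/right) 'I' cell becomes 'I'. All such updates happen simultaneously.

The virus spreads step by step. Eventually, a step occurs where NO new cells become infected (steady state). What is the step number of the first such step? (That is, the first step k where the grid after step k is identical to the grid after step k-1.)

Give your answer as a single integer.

Step 0 (initial): 3 infected
Step 1: +10 new -> 13 infected
Step 2: +12 new -> 25 infected
Step 3: +8 new -> 33 infected
Step 4: +4 new -> 37 infected
Step 5: +0 new -> 37 infected

Answer: 5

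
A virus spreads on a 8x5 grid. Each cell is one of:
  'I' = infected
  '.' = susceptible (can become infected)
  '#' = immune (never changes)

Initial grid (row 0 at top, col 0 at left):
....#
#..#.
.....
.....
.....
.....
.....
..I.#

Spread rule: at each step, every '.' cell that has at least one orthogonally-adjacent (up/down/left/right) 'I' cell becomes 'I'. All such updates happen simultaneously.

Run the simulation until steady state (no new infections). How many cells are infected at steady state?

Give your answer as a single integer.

Step 0 (initial): 1 infected
Step 1: +3 new -> 4 infected
Step 2: +4 new -> 8 infected
Step 3: +5 new -> 13 infected
Step 4: +5 new -> 18 infected
Step 5: +5 new -> 23 infected
Step 6: +5 new -> 28 infected
Step 7: +4 new -> 32 infected
Step 8: +3 new -> 35 infected
Step 9: +1 new -> 36 infected
Step 10: +0 new -> 36 infected

Answer: 36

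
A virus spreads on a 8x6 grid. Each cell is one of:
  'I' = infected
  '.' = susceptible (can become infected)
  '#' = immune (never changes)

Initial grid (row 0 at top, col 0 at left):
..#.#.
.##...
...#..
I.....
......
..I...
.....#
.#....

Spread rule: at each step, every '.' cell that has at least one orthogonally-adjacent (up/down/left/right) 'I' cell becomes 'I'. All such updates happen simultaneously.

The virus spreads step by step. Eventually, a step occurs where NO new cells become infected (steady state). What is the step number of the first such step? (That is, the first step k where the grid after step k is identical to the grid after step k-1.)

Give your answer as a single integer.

Answer: 9

Derivation:
Step 0 (initial): 2 infected
Step 1: +7 new -> 9 infected
Step 2: +10 new -> 19 infected
Step 3: +8 new -> 27 infected
Step 4: +5 new -> 32 infected
Step 5: +3 new -> 35 infected
Step 6: +2 new -> 37 infected
Step 7: +2 new -> 39 infected
Step 8: +2 new -> 41 infected
Step 9: +0 new -> 41 infected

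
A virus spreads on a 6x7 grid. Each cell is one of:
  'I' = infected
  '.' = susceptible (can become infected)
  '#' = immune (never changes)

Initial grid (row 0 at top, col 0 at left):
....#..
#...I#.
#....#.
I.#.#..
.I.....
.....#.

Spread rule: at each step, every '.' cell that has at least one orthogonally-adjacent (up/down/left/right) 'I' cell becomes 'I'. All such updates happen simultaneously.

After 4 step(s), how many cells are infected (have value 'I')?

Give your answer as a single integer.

Step 0 (initial): 3 infected
Step 1: +6 new -> 9 infected
Step 2: +7 new -> 16 infected
Step 3: +6 new -> 22 infected
Step 4: +3 new -> 25 infected

Answer: 25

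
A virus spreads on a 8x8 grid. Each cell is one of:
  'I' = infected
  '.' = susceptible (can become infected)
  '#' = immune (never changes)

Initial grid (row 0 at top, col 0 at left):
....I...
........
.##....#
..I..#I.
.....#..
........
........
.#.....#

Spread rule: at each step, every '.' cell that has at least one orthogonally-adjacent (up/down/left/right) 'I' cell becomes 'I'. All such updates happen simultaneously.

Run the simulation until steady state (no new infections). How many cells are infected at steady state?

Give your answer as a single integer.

Step 0 (initial): 3 infected
Step 1: +9 new -> 12 infected
Step 2: +15 new -> 27 infected
Step 3: +13 new -> 40 infected
Step 4: +11 new -> 51 infected
Step 5: +4 new -> 55 infected
Step 6: +2 new -> 57 infected
Step 7: +0 new -> 57 infected

Answer: 57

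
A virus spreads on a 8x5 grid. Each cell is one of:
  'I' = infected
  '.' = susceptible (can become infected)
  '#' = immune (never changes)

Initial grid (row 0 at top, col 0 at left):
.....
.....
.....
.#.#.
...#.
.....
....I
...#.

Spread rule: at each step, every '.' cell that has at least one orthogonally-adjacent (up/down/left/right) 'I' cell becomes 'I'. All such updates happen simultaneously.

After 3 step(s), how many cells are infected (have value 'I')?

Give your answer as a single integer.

Answer: 11

Derivation:
Step 0 (initial): 1 infected
Step 1: +3 new -> 4 infected
Step 2: +3 new -> 7 infected
Step 3: +4 new -> 11 infected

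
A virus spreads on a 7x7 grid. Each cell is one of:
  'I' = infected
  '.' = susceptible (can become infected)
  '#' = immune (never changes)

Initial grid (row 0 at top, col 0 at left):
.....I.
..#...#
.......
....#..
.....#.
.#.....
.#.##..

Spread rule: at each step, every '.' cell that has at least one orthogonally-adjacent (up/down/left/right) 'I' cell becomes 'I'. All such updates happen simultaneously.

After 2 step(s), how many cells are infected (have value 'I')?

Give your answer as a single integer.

Step 0 (initial): 1 infected
Step 1: +3 new -> 4 infected
Step 2: +3 new -> 7 infected

Answer: 7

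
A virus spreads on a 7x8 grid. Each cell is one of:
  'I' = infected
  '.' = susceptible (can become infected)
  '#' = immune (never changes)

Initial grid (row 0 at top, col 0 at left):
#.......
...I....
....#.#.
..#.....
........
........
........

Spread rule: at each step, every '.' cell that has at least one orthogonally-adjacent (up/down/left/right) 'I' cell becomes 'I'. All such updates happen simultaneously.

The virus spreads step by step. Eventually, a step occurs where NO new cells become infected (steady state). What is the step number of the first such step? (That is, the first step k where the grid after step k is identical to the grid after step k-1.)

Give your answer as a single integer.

Answer: 10

Derivation:
Step 0 (initial): 1 infected
Step 1: +4 new -> 5 infected
Step 2: +6 new -> 11 infected
Step 3: +8 new -> 19 infected
Step 4: +8 new -> 27 infected
Step 5: +9 new -> 36 infected
Step 6: +7 new -> 43 infected
Step 7: +5 new -> 48 infected
Step 8: +3 new -> 51 infected
Step 9: +1 new -> 52 infected
Step 10: +0 new -> 52 infected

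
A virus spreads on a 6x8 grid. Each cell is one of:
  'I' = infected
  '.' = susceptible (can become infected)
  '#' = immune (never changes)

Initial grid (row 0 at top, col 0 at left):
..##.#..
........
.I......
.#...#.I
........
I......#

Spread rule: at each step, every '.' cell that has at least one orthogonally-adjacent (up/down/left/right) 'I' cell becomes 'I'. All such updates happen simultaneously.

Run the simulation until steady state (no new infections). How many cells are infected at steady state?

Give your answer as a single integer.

Step 0 (initial): 3 infected
Step 1: +8 new -> 11 infected
Step 2: +11 new -> 22 infected
Step 3: +11 new -> 33 infected
Step 4: +8 new -> 41 infected
Step 5: +1 new -> 42 infected
Step 6: +0 new -> 42 infected

Answer: 42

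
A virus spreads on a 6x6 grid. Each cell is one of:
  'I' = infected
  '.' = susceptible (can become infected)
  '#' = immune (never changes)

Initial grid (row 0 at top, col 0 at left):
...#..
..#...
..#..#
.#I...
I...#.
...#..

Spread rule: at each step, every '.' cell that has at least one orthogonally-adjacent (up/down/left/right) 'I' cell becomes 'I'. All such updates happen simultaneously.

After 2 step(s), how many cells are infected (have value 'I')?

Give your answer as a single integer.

Step 0 (initial): 2 infected
Step 1: +5 new -> 7 infected
Step 2: +6 new -> 13 infected

Answer: 13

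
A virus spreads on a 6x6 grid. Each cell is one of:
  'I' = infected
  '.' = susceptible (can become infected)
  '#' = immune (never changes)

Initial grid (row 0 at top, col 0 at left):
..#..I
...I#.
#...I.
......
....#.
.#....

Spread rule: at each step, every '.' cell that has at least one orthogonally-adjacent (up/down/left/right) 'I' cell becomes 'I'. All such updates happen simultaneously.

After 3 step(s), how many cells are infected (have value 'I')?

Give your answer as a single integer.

Step 0 (initial): 3 infected
Step 1: +7 new -> 10 infected
Step 2: +4 new -> 14 infected
Step 3: +6 new -> 20 infected

Answer: 20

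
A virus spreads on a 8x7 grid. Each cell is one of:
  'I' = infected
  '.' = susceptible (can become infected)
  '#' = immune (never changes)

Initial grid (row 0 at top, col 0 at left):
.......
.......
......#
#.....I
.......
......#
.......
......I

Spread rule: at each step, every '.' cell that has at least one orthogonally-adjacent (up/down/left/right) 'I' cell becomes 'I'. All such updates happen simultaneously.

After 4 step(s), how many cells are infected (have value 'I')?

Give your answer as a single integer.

Answer: 27

Derivation:
Step 0 (initial): 2 infected
Step 1: +4 new -> 6 infected
Step 2: +5 new -> 11 infected
Step 3: +7 new -> 18 infected
Step 4: +9 new -> 27 infected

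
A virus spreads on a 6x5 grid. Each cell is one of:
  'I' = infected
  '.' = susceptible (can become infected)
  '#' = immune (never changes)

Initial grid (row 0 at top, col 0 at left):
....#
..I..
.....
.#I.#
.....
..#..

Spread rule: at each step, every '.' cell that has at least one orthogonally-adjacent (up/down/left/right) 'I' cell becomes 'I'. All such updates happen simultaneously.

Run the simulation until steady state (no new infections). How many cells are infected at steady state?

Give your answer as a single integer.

Step 0 (initial): 2 infected
Step 1: +6 new -> 8 infected
Step 2: +8 new -> 16 infected
Step 3: +7 new -> 23 infected
Step 4: +3 new -> 26 infected
Step 5: +0 new -> 26 infected

Answer: 26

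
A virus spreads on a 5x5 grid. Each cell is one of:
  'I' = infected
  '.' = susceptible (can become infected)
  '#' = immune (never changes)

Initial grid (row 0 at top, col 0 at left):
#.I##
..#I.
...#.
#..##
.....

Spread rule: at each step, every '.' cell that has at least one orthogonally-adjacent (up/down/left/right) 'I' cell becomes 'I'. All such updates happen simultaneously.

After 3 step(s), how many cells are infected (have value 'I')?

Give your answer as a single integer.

Step 0 (initial): 2 infected
Step 1: +2 new -> 4 infected
Step 2: +2 new -> 6 infected
Step 3: +2 new -> 8 infected

Answer: 8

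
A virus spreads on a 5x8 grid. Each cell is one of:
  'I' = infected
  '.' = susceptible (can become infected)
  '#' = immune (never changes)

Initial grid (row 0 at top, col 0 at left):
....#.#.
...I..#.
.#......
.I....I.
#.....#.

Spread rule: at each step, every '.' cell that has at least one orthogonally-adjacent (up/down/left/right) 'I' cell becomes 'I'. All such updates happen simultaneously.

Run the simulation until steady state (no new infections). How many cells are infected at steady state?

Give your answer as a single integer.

Answer: 34

Derivation:
Step 0 (initial): 3 infected
Step 1: +10 new -> 13 infected
Step 2: +13 new -> 26 infected
Step 3: +6 new -> 32 infected
Step 4: +2 new -> 34 infected
Step 5: +0 new -> 34 infected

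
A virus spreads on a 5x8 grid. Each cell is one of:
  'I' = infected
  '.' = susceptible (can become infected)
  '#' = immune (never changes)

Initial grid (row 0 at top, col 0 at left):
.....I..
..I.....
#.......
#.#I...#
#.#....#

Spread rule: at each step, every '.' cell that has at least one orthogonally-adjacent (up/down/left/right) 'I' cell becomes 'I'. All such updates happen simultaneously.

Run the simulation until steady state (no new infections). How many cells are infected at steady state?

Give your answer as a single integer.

Step 0 (initial): 3 infected
Step 1: +10 new -> 13 infected
Step 2: +11 new -> 24 infected
Step 3: +6 new -> 30 infected
Step 4: +3 new -> 33 infected
Step 5: +0 new -> 33 infected

Answer: 33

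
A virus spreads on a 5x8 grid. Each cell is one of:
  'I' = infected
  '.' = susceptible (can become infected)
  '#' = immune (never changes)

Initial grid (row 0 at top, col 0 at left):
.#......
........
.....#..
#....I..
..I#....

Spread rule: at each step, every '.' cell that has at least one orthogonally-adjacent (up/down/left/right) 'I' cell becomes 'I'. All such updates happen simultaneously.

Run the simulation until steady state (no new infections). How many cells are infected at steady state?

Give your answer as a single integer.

Answer: 36

Derivation:
Step 0 (initial): 2 infected
Step 1: +5 new -> 7 infected
Step 2: +9 new -> 16 infected
Step 3: +7 new -> 23 infected
Step 4: +8 new -> 31 infected
Step 5: +4 new -> 35 infected
Step 6: +1 new -> 36 infected
Step 7: +0 new -> 36 infected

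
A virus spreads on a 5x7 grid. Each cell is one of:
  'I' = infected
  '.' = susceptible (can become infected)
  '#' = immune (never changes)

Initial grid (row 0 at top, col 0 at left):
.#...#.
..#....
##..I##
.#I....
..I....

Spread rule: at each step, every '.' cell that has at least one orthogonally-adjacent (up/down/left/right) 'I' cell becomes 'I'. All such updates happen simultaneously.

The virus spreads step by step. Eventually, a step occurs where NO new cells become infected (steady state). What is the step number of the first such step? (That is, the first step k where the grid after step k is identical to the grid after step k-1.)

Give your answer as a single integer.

Answer: 5

Derivation:
Step 0 (initial): 3 infected
Step 1: +7 new -> 10 infected
Step 2: +6 new -> 16 infected
Step 3: +5 new -> 21 infected
Step 4: +3 new -> 24 infected
Step 5: +0 new -> 24 infected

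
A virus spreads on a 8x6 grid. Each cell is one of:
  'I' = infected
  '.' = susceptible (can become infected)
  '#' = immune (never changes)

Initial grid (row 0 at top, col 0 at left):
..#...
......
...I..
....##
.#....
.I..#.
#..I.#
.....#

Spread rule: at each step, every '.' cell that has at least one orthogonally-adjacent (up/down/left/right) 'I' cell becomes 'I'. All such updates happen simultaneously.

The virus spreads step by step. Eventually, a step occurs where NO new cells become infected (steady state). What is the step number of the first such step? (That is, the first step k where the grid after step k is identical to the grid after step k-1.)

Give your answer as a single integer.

Answer: 6

Derivation:
Step 0 (initial): 3 infected
Step 1: +11 new -> 14 infected
Step 2: +12 new -> 26 infected
Step 3: +8 new -> 34 infected
Step 4: +4 new -> 38 infected
Step 5: +2 new -> 40 infected
Step 6: +0 new -> 40 infected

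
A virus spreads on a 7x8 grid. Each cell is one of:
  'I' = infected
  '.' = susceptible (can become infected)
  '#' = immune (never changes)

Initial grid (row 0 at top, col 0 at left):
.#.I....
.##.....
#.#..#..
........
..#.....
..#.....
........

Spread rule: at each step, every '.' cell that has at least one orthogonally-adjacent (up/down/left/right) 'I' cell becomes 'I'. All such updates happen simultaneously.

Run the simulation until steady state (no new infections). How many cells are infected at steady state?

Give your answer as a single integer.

Step 0 (initial): 1 infected
Step 1: +3 new -> 4 infected
Step 2: +3 new -> 7 infected
Step 3: +4 new -> 11 infected
Step 4: +5 new -> 16 infected
Step 5: +6 new -> 22 infected
Step 6: +8 new -> 30 infected
Step 7: +7 new -> 37 infected
Step 8: +5 new -> 42 infected
Step 9: +3 new -> 45 infected
Step 10: +1 new -> 46 infected
Step 11: +0 new -> 46 infected

Answer: 46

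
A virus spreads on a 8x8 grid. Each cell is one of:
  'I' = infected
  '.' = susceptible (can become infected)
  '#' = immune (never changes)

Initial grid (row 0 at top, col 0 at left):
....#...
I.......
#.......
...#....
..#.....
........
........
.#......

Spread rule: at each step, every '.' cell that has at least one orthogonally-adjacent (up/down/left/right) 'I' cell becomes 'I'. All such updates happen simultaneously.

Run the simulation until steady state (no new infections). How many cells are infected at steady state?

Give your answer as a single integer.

Step 0 (initial): 1 infected
Step 1: +2 new -> 3 infected
Step 2: +3 new -> 6 infected
Step 3: +4 new -> 10 infected
Step 4: +6 new -> 16 infected
Step 5: +4 new -> 20 infected
Step 6: +7 new -> 27 infected
Step 7: +8 new -> 35 infected
Step 8: +9 new -> 44 infected
Step 9: +5 new -> 49 infected
Step 10: +4 new -> 53 infected
Step 11: +3 new -> 56 infected
Step 12: +2 new -> 58 infected
Step 13: +1 new -> 59 infected
Step 14: +0 new -> 59 infected

Answer: 59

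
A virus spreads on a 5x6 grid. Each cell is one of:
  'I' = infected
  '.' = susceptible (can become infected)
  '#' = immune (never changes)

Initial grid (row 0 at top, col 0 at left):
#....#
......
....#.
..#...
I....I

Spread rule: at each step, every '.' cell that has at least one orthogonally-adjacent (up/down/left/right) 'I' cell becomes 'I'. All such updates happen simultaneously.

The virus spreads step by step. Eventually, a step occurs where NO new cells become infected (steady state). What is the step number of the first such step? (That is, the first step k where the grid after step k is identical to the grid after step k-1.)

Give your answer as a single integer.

Step 0 (initial): 2 infected
Step 1: +4 new -> 6 infected
Step 2: +6 new -> 12 infected
Step 3: +4 new -> 16 infected
Step 4: +4 new -> 20 infected
Step 5: +4 new -> 24 infected
Step 6: +2 new -> 26 infected
Step 7: +0 new -> 26 infected

Answer: 7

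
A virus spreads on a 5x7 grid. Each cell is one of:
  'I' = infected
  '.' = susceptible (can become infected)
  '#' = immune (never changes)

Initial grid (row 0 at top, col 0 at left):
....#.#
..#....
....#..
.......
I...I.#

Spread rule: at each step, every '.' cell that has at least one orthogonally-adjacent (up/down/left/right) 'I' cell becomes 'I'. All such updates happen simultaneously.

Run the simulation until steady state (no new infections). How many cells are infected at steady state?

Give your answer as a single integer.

Step 0 (initial): 2 infected
Step 1: +5 new -> 7 infected
Step 2: +5 new -> 12 infected
Step 3: +6 new -> 18 infected
Step 4: +6 new -> 24 infected
Step 5: +5 new -> 29 infected
Step 6: +1 new -> 30 infected
Step 7: +0 new -> 30 infected

Answer: 30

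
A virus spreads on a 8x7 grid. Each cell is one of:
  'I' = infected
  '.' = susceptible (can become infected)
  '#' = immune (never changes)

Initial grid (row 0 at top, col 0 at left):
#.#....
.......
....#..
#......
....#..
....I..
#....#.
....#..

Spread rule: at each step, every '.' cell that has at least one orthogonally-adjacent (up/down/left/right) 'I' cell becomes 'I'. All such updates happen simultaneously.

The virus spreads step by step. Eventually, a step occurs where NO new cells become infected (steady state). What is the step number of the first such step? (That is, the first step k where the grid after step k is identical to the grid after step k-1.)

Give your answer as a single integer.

Answer: 9

Derivation:
Step 0 (initial): 1 infected
Step 1: +3 new -> 4 infected
Step 2: +5 new -> 9 infected
Step 3: +8 new -> 17 infected
Step 4: +10 new -> 27 infected
Step 5: +8 new -> 35 infected
Step 6: +7 new -> 42 infected
Step 7: +4 new -> 46 infected
Step 8: +2 new -> 48 infected
Step 9: +0 new -> 48 infected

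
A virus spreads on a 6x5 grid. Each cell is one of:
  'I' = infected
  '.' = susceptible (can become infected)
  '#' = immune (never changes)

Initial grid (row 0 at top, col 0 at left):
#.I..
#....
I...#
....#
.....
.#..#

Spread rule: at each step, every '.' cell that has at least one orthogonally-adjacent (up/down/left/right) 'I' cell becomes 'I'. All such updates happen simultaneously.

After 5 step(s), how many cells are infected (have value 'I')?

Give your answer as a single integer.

Step 0 (initial): 2 infected
Step 1: +5 new -> 7 infected
Step 2: +6 new -> 13 infected
Step 3: +5 new -> 18 infected
Step 4: +2 new -> 20 infected
Step 5: +2 new -> 22 infected

Answer: 22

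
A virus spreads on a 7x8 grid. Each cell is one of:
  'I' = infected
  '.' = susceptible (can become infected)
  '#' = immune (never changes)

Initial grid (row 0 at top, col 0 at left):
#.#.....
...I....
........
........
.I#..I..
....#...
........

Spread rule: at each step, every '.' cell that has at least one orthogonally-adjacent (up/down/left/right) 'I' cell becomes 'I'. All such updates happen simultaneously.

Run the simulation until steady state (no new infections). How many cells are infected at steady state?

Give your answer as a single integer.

Step 0 (initial): 3 infected
Step 1: +11 new -> 14 infected
Step 2: +19 new -> 33 infected
Step 3: +13 new -> 46 infected
Step 4: +5 new -> 51 infected
Step 5: +1 new -> 52 infected
Step 6: +0 new -> 52 infected

Answer: 52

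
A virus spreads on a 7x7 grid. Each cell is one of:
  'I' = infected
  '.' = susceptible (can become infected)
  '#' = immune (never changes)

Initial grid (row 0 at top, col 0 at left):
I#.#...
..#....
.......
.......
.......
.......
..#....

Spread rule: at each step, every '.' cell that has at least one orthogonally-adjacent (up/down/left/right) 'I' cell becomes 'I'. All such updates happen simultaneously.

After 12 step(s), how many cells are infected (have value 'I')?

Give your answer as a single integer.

Answer: 44

Derivation:
Step 0 (initial): 1 infected
Step 1: +1 new -> 2 infected
Step 2: +2 new -> 4 infected
Step 3: +2 new -> 6 infected
Step 4: +3 new -> 9 infected
Step 5: +4 new -> 13 infected
Step 6: +6 new -> 19 infected
Step 7: +6 new -> 25 infected
Step 8: +6 new -> 31 infected
Step 9: +6 new -> 37 infected
Step 10: +4 new -> 41 infected
Step 11: +2 new -> 43 infected
Step 12: +1 new -> 44 infected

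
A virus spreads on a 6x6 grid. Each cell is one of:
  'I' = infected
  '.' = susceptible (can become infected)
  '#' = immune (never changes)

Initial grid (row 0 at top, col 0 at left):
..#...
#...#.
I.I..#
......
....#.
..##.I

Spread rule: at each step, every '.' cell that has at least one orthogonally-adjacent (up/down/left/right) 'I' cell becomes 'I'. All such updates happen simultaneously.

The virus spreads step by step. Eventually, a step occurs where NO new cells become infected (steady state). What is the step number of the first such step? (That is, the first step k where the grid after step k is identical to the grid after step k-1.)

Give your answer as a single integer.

Step 0 (initial): 3 infected
Step 1: +7 new -> 10 infected
Step 2: +8 new -> 18 infected
Step 3: +6 new -> 24 infected
Step 4: +3 new -> 27 infected
Step 5: +1 new -> 28 infected
Step 6: +1 new -> 29 infected
Step 7: +0 new -> 29 infected

Answer: 7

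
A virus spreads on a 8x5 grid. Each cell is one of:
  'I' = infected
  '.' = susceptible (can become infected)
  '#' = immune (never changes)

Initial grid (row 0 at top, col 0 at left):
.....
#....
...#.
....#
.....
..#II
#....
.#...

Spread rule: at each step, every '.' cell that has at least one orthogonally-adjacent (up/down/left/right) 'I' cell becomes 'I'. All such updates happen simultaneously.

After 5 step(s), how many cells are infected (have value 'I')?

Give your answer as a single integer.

Step 0 (initial): 2 infected
Step 1: +4 new -> 6 infected
Step 2: +5 new -> 11 infected
Step 3: +4 new -> 15 infected
Step 4: +4 new -> 19 infected
Step 5: +4 new -> 23 infected

Answer: 23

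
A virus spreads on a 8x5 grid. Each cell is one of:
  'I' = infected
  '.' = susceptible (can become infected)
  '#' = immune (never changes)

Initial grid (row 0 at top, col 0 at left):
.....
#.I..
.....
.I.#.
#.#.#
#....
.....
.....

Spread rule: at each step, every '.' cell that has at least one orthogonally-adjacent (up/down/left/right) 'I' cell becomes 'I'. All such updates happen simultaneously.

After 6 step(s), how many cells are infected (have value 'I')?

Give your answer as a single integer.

Answer: 33

Derivation:
Step 0 (initial): 2 infected
Step 1: +8 new -> 10 infected
Step 2: +6 new -> 16 infected
Step 3: +5 new -> 21 infected
Step 4: +5 new -> 26 infected
Step 5: +5 new -> 31 infected
Step 6: +2 new -> 33 infected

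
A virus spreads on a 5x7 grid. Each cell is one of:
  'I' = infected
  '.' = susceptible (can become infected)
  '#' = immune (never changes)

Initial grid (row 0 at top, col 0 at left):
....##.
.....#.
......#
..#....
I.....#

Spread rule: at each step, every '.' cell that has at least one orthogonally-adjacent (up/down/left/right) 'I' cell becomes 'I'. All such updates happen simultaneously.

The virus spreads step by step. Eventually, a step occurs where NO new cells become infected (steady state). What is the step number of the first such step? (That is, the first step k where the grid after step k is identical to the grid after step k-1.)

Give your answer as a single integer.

Step 0 (initial): 1 infected
Step 1: +2 new -> 3 infected
Step 2: +3 new -> 6 infected
Step 3: +3 new -> 9 infected
Step 4: +5 new -> 14 infected
Step 5: +5 new -> 19 infected
Step 6: +4 new -> 23 infected
Step 7: +4 new -> 27 infected
Step 8: +0 new -> 27 infected

Answer: 8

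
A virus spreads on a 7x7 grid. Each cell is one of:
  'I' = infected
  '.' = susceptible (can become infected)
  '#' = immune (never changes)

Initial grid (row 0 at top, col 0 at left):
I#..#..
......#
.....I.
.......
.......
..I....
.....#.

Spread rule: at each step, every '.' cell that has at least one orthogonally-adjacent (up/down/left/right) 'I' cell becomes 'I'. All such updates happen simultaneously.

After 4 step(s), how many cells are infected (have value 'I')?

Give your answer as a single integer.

Step 0 (initial): 3 infected
Step 1: +9 new -> 12 infected
Step 2: +15 new -> 27 infected
Step 3: +14 new -> 41 infected
Step 4: +3 new -> 44 infected

Answer: 44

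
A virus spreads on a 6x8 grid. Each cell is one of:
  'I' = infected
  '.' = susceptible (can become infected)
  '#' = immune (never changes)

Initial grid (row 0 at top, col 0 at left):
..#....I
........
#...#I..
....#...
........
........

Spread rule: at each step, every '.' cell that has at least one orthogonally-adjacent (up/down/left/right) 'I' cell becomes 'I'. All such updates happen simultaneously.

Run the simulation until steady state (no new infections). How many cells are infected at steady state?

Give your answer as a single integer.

Answer: 44

Derivation:
Step 0 (initial): 2 infected
Step 1: +5 new -> 7 infected
Step 2: +6 new -> 13 infected
Step 3: +6 new -> 19 infected
Step 4: +7 new -> 26 infected
Step 5: +6 new -> 32 infected
Step 6: +6 new -> 38 infected
Step 7: +4 new -> 42 infected
Step 8: +2 new -> 44 infected
Step 9: +0 new -> 44 infected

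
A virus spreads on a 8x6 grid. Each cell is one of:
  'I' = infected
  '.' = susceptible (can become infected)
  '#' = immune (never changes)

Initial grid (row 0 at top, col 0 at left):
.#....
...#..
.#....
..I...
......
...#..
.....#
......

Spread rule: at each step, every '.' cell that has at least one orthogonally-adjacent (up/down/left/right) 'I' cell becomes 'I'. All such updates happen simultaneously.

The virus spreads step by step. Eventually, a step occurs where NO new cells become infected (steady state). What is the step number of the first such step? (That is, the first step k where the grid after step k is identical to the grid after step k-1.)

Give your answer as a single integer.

Answer: 8

Derivation:
Step 0 (initial): 1 infected
Step 1: +4 new -> 5 infected
Step 2: +7 new -> 12 infected
Step 3: +9 new -> 21 infected
Step 4: +10 new -> 31 infected
Step 5: +8 new -> 39 infected
Step 6: +3 new -> 42 infected
Step 7: +1 new -> 43 infected
Step 8: +0 new -> 43 infected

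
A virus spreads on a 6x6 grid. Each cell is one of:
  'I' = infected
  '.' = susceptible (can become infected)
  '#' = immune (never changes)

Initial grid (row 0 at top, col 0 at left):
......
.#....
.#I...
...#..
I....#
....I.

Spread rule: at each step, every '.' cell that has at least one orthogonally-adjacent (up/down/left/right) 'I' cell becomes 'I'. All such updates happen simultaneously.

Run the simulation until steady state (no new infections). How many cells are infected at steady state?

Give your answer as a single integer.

Answer: 32

Derivation:
Step 0 (initial): 3 infected
Step 1: +9 new -> 12 infected
Step 2: +10 new -> 22 infected
Step 3: +6 new -> 28 infected
Step 4: +3 new -> 31 infected
Step 5: +1 new -> 32 infected
Step 6: +0 new -> 32 infected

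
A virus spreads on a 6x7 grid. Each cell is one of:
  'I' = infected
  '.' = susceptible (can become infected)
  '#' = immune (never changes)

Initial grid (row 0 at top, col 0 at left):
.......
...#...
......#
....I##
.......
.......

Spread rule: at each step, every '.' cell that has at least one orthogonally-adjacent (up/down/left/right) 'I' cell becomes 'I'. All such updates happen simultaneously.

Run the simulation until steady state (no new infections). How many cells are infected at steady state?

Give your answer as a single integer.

Answer: 38

Derivation:
Step 0 (initial): 1 infected
Step 1: +3 new -> 4 infected
Step 2: +7 new -> 11 infected
Step 3: +8 new -> 19 infected
Step 4: +9 new -> 28 infected
Step 5: +6 new -> 34 infected
Step 6: +3 new -> 37 infected
Step 7: +1 new -> 38 infected
Step 8: +0 new -> 38 infected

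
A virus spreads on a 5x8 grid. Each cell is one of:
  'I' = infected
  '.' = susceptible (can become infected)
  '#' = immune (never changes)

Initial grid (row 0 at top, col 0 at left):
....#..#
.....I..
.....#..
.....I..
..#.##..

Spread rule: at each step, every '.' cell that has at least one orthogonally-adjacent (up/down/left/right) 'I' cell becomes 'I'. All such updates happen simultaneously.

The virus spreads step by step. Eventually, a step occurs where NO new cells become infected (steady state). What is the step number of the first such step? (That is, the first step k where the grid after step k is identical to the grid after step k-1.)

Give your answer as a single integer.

Step 0 (initial): 2 infected
Step 1: +5 new -> 7 infected
Step 2: +8 new -> 15 infected
Step 3: +7 new -> 22 infected
Step 4: +4 new -> 26 infected
Step 5: +5 new -> 31 infected
Step 6: +3 new -> 34 infected
Step 7: +0 new -> 34 infected

Answer: 7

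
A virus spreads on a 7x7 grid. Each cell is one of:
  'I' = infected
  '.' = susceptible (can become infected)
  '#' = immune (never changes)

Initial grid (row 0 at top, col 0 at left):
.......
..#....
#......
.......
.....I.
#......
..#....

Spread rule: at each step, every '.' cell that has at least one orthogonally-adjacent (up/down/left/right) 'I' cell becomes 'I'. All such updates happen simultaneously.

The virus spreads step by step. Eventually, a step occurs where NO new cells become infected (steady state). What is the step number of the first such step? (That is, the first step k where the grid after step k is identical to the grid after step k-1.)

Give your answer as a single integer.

Step 0 (initial): 1 infected
Step 1: +4 new -> 5 infected
Step 2: +7 new -> 12 infected
Step 3: +8 new -> 20 infected
Step 4: +8 new -> 28 infected
Step 5: +7 new -> 35 infected
Step 6: +4 new -> 39 infected
Step 7: +3 new -> 42 infected
Step 8: +2 new -> 44 infected
Step 9: +1 new -> 45 infected
Step 10: +0 new -> 45 infected

Answer: 10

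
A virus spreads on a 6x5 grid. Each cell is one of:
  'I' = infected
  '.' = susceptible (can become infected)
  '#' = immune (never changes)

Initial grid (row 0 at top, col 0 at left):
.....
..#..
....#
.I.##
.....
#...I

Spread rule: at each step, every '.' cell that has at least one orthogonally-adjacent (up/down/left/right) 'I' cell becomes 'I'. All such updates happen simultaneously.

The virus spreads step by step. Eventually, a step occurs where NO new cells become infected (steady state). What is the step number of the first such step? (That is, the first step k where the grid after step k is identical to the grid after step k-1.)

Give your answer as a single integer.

Step 0 (initial): 2 infected
Step 1: +6 new -> 8 infected
Step 2: +8 new -> 16 infected
Step 3: +3 new -> 19 infected
Step 4: +3 new -> 22 infected
Step 5: +2 new -> 24 infected
Step 6: +1 new -> 25 infected
Step 7: +0 new -> 25 infected

Answer: 7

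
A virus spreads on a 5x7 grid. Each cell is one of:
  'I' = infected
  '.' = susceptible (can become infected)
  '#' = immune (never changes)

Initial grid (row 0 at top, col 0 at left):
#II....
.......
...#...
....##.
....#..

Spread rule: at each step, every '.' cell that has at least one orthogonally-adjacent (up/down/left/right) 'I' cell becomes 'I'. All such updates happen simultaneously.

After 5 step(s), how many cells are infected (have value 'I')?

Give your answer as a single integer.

Answer: 26

Derivation:
Step 0 (initial): 2 infected
Step 1: +3 new -> 5 infected
Step 2: +5 new -> 10 infected
Step 3: +5 new -> 15 infected
Step 4: +7 new -> 22 infected
Step 5: +4 new -> 26 infected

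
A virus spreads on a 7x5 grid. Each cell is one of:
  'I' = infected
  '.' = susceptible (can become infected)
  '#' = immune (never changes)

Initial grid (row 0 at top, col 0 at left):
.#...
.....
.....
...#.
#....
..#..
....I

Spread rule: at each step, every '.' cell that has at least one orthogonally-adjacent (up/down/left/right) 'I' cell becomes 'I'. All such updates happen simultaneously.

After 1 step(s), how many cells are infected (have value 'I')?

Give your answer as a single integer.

Step 0 (initial): 1 infected
Step 1: +2 new -> 3 infected

Answer: 3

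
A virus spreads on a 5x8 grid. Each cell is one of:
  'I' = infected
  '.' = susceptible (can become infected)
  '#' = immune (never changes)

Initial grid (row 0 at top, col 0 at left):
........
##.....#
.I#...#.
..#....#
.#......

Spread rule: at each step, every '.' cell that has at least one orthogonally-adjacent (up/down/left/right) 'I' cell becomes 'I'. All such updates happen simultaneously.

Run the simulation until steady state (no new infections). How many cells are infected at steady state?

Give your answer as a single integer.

Answer: 5

Derivation:
Step 0 (initial): 1 infected
Step 1: +2 new -> 3 infected
Step 2: +1 new -> 4 infected
Step 3: +1 new -> 5 infected
Step 4: +0 new -> 5 infected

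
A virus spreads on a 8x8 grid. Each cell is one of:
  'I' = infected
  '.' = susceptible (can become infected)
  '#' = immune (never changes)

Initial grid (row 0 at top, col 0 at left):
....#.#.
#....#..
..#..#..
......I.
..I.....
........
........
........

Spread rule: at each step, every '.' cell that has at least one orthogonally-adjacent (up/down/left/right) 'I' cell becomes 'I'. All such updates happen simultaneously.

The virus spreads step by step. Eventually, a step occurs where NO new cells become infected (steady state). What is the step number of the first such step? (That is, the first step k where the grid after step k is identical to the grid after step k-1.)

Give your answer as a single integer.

Answer: 7

Derivation:
Step 0 (initial): 2 infected
Step 1: +8 new -> 10 infected
Step 2: +13 new -> 23 infected
Step 3: +13 new -> 36 infected
Step 4: +12 new -> 48 infected
Step 5: +7 new -> 55 infected
Step 6: +2 new -> 57 infected
Step 7: +0 new -> 57 infected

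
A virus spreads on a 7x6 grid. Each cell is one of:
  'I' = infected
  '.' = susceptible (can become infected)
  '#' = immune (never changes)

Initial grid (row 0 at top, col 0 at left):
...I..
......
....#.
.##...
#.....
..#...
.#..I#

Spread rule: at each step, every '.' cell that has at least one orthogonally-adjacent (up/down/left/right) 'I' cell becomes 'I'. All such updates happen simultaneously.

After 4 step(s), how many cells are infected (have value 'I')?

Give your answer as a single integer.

Answer: 29

Derivation:
Step 0 (initial): 2 infected
Step 1: +5 new -> 7 infected
Step 2: +9 new -> 16 infected
Step 3: +8 new -> 24 infected
Step 4: +5 new -> 29 infected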